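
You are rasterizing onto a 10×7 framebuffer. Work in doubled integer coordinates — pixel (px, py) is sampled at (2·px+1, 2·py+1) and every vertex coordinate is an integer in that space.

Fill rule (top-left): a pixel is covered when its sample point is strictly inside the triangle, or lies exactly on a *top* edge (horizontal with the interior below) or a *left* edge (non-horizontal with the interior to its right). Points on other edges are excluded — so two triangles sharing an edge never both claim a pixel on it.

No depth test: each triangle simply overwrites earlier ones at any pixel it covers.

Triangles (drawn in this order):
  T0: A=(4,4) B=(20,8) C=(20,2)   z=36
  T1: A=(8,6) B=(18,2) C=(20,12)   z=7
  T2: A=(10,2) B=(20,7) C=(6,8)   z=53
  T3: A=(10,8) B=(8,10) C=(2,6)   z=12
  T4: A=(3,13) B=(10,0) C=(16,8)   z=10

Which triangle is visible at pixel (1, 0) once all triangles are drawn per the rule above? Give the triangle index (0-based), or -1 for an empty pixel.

T0:
  2·area = 96  (B↔C swapped to make it positive)
  edge (4, 4)→(20, 2): d=(16,-2) top-left  bias=+0
  edge (20, 2)→(20, 8): d=(0,6) right/bottom  bias=-1
  edge (20, 8)→(4, 4): d=(-16,-4) top-left  bias=+0
    (6,1)@(13, 3): e=[2,42,52] → X
    (7,1)@(15, 3): e=[6,30,60] → X
    (8,1)@(17, 3): e=[10,18,68] → X
    (9,1)@(19, 3): e=[14,6,76] → X
    (4,2)@(9, 5): e=[26,66,4] → X
    (5,2)@(11, 5): e=[30,54,12] → X
    (4,3)@(9, 7): e=[58,66,-28] → .
    (5,3)@(11, 7): e=[62,54,-20] → .
    (6,3)@(13, 7): e=[66,42,-12] → .
    (7,3)@(15, 7): e=[70,30,-4] → .
    (8,3)@(17, 7): e=[74,18,4] → X
    (8,4)@(17, 9): e=[106,18,-28] → .
  covered (12 px):
    . . . . . . . . . .
    . . . . . . X X X X
    . . . . X X X X X X
    . . . . . . . . X X
    . . . . . . . . . .
    . . . . . . . . . .
    . . . . . . . . . .
T1:
  2·area = 108
  edge (8, 6)→(18, 2): d=(10,-4) top-left  bias=+0
  edge (18, 2)→(20, 12): d=(2,10) right/bottom  bias=-1
  edge (20, 12)→(8, 6): d=(-12,-6) top-left  bias=+0
    (8,1)@(17, 3): e=[6,12,90] → X
    (9,1)@(19, 3): e=[14,-8,102] → .
    (5,2)@(11, 5): e=[2,76,30] → X
    (6,2)@(13, 5): e=[10,56,42] → X
    (7,2)@(15, 5): e=[18,36,54] → X
    (9,2)@(19, 5): e=[34,-4,78] → .
    (5,3)@(11, 7): e=[22,80,6] → X
    (9,3)@(19, 7): e=[54,0,54] → .  [on edge]
    (5,4)@(11, 9): e=[42,84,-18] → .
    (6,4)@(13, 9): e=[50,64,-6] → .
    (7,4)@(15, 9): e=[58,44,6] → X
    (9,4)@(19, 9): e=[74,4,30] → X
  covered (13 px):
    . . . . . . . . . .
    . . . . . . . . X .
    . . . . . X X X X .
    . . . . . X X X X .
    . . . . . . . X X X
    . . . . . . . . . X
    . . . . . . . . . .
T2:
  2·area = 80
  edge (10, 2)→(20, 7): d=(10,5) right/bottom  bias=-1
  edge (20, 7)→(6, 8): d=(-14,1) right/bottom  bias=-1
  edge (6, 8)→(10, 2): d=(4,-6) top-left  bias=+0
    (5,1)@(11, 3): e=[5,65,10] → X
    (6,1)@(13, 3): e=[-5,63,22] → .
    (4,2)@(9, 5): e=[35,39,6] → X
    (6,2)@(13, 5): e=[15,35,30] → X
    (7,2)@(15, 5): e=[5,33,42] → X
    (8,2)@(17, 5): e=[-5,31,54] → .
    (3,3)@(7, 7): e=[65,13,2] → X
    (8,3)@(17, 7): e=[15,3,62] → X
    (9,3)@(19, 7): e=[5,1,74] → X
    (3,4)@(7, 9): e=[85,-15,10] → .
    (4,4)@(9, 9): e=[75,-17,22] → .
    (5,4)@(11, 9): e=[65,-19,34] → .
  covered (12 px):
    . . . . . . . . . .
    . . . . . X . . . .
    . . . . X X X X . .
    . . . X X X X X X X
    . . . . . . . . . .
    . . . . . . . . . .
    . . . . . . . . . .
T3:
  2·area = 20
  edge (10, 8)→(8, 10): d=(-2,2) right/bottom  bias=-1
  edge (8, 10)→(2, 6): d=(-6,-4) top-left  bias=+0
  edge (2, 6)→(10, 8): d=(8,2) right/bottom  bias=-1
    (8,0)@(17, 1): e=[0,90,-70] → .  [on edge]
    (7,1)@(15, 3): e=[0,70,-50] → .  [on edge]
    (6,2)@(13, 5): e=[0,50,-30] → .  [on edge]
    (2,3)@(5, 7): e=[12,6,2] → X
    (3,3)@(7, 7): e=[8,14,-2] → .
    (5,3)@(11, 7): e=[0,30,-10] → .  [on edge]
    (2,4)@(5, 9): e=[8,-6,18] → .
    (3,4)@(7, 9): e=[4,2,14] → X
    (4,4)@(9, 9): e=[0,10,10] → .  [on edge]
    (3,5)@(7, 11): e=[0,-10,30] → .  [on edge]
    (2,6)@(5, 13): e=[0,-30,50] → .  [on edge]
  covered (2 px):
    . . . . . . . . . .
    . . . . . . . . . .
    . . . . . . . . . .
    . . X . . . . . . .
    . . . X . . . . . .
    . . . . . . . . . .
    . . . . . . . . . .
T4:
  2·area = 134
  edge (3, 13)→(10, 0): d=(7,-13) top-left  bias=+0
  edge (10, 0)→(16, 8): d=(6,8) right/bottom  bias=-1
  edge (16, 8)→(3, 13): d=(-13,5) right/bottom  bias=-1
    (4,1)@(9, 3): e=[8,26,100] → X
    (5,1)@(11, 3): e=[34,10,90] → X
    (6,1)@(13, 3): e=[60,-6,80] → .
    (4,2)@(9, 5): e=[22,38,74] → X
    (6,2)@(13, 5): e=[74,6,54] → X
    (7,2)@(15, 5): e=[100,-10,44] → .
    (3,3)@(7, 7): e=[10,66,58] → X
    (7,3)@(15, 7): e=[114,2,18] → X
    (8,3)@(17, 7): e=[140,-14,8] → .
    (3,4)@(7, 9): e=[24,78,32] → X
    (7,4)@(15, 9): e=[128,14,-8] → .
    (2,5)@(5, 11): e=[12,106,16] → X
    (1,6)@(3, 13): e=[0,134,0] → .  [on edge]
  covered (16 px):
    . . . . . . . . . .
    . . . . X X . . . .
    . . . . X X X . . .
    . . . X X X X X . .
    . . . X X X X . . .
    . . X X . . . . . .
    . . . . . . . . . .

Z-buffer (winner per pixel, '.' = empty):
  . . . . . . . . . .
  . . . . 4 4 0 0 1 0
  . . . . 4 4 4 2 1 0
  . . 3 4 4 4 4 4 2 2
  . . . 4 4 4 4 1 1 1
  . . 4 4 . . . . . 1
  . . . . . . . . . .

Final: -1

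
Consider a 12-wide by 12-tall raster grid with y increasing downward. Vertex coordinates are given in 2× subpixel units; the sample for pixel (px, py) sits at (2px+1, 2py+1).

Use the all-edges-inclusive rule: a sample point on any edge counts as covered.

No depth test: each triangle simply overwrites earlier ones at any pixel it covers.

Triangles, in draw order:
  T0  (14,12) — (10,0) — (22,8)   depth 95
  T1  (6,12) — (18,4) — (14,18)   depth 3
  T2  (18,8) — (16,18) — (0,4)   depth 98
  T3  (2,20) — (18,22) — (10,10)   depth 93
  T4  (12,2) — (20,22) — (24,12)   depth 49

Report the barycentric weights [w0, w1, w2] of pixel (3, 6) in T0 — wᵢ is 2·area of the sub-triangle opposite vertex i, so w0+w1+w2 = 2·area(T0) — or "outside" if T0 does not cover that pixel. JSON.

T0:
  2·area = 112
  edge (14, 12)→(10, 0): d=(-4,-12) inclusive
  edge (10, 0)→(22, 8): d=(12,8) inclusive
  edge (22, 8)→(14, 12): d=(-8,4) inclusive
    (5,0)@(11, 1): e=[8,4,100] → #
    (6,0)@(13, 1): e=[32,-12,92] → ·
    (5,1)@(11, 3): e=[0,28,84] → #  [on edge]
    (6,1)@(13, 3): e=[24,12,76] → #
    (7,1)@(15, 3): e=[48,-4,68] → ·
    (5,2)@(11, 5): e=[-8,52,68] → ·
    (6,2)@(13, 5): e=[16,36,60] → #
    (7,2)@(15, 5): e=[40,20,52] → #
    (8,2)@(17, 5): e=[64,4,44] → #
    (9,2)@(19, 5): e=[88,-12,36] → ·
    (6,3)@(13, 7): e=[8,60,44] → #
    (9,3)@(19, 7): e=[80,12,20] → #
    (6,4)@(13, 9): e=[0,84,28] → #  [on edge]
    (7,7)@(15, 15): e=[0,140,-28] → ·  [on edge]
    (8,10)@(17, 21): e=[0,196,-84] → ·  [on edge]
  covered (15 px):
    · · · · · # · · · · · ·
    · · · · · # # · · · · ·
    · · · · · · # # # · · ·
    · · · · · · # # # # · ·
    · · · · · · # # # # · ·
    · · · · · · · # · · · ·
    · · · · · · · · · · · ·
    · · · · · · · · · · · ·
    · · · · · · · · · · · ·
    · · · · · · · · · · · ·
    · · · · · · · · · · · ·
    · · · · · · · · · · · ·
T1:
  2·area = 136
  edge (6, 12)→(18, 4): d=(12,-8) inclusive
  edge (18, 4)→(14, 18): d=(-4,14) inclusive
  edge (14, 18)→(6, 12): d=(-8,-6) inclusive
    (8,2)@(17, 5): e=[4,10,122] → #
    (9,2)@(19, 5): e=[20,-18,134] → ·
    (7,3)@(15, 7): e=[12,30,94] → #
    (9,3)@(19, 7): e=[44,-26,118] → ·
    (5,4)@(11, 9): e=[4,78,54] → #
    (6,4)@(13, 9): e=[20,50,66] → #
    (8,4)@(17, 9): e=[52,-6,90] → ·
    (4,5)@(9, 11): e=[12,98,26] → #
    (8,5)@(17, 11): e=[76,-14,74] → ·
    (4,6)@(9, 13): e=[36,90,10] → #
    (8,6)@(17, 13): e=[100,-22,58] → ·
    (4,7)@(9, 15): e=[60,82,-6] → ·
  covered (17 px):
    · · · · · · · · · · · ·
    · · · · · · · · · · · ·
    · · · · · · · · # · · ·
    · · · · · · · # # · · ·
    · · · · · # # # · · · ·
    · · · · # # # # · · · ·
    · · · · # # # # · · · ·
    · · · · · # # · · · · ·
    · · · · · · # · · · · ·
    · · · · · · · · · · · ·
    · · · · · · · · · · · ·
    · · · · · · · · · · · ·
T2:
  2·area = 188
  edge (18, 8)→(16, 18): d=(-2,10) inclusive
  edge (16, 18)→(0, 4): d=(-16,-14) inclusive
  edge (0, 4)→(18, 8): d=(18,4) inclusive
    (9,1)@(19, 3): e=[0,282,-94] → ·  [on edge]
    (1,2)@(3, 5): e=[156,26,6] → #
    (2,2)@(5, 5): e=[136,54,-2] → ·
    (1,3)@(3, 7): e=[152,-6,42] → ·
    (2,3)@(5, 7): e=[132,22,34] → #
    (3,3)@(7, 7): e=[112,50,26] → #
    (4,3)@(9, 7): e=[92,78,18] → #
    (5,3)@(11, 7): e=[72,106,10] → #
    (6,3)@(13, 7): e=[52,134,2] → #
    (7,3)@(15, 7): e=[32,162,-6] → ·
    (2,4)@(5, 9): e=[128,-10,70] → ·
    (3,4)@(7, 9): e=[108,18,62] → #
    (8,6)@(17, 13): e=[0,94,94] → #  [on edge]
    (7,11)@(15, 23): e=[0,-94,282] → ·  [on edge]
  covered (24 px):
    · · · · · · · · · · · ·
    · · · · · · · · · · · ·
    · # · · · · · · · · · ·
    · · # # # # # · · · · ·
    · · · # # # # # # · · ·
    · · · · # # # # # · · ·
    · · · · · # # # # · · ·
    · · · · · · # # · · · ·
    · · · · · · · # · · · ·
    · · · · · · · · · · · ·
    · · · · · · · · · · · ·
    · · · · · · · · · · · ·
T3:
  2·area = 176  (B↔C swapped to make it positive)
  edge (2, 20)→(10, 10): d=(8,-10) inclusive
  edge (10, 10)→(18, 22): d=(8,12) inclusive
  edge (18, 22)→(2, 20): d=(-16,-2) inclusive
    (4,6)@(9, 13): e=[14,36,126] → #
    (5,6)@(11, 13): e=[34,12,130] → #
    (6,6)@(13, 13): e=[54,-12,134] → ·
    (3,7)@(7, 15): e=[10,76,90] → #
    (6,7)@(13, 15): e=[70,4,102] → #
    (7,7)@(15, 15): e=[90,-20,106] → ·
    (2,8)@(5, 17): e=[6,116,54] → #
    (7,8)@(15, 17): e=[106,-4,74] → ·
    (1,9)@(3, 19): e=[2,156,18] → #
    (7,9)@(15, 19): e=[122,12,42] → #
    (8,9)@(17, 19): e=[142,-12,46] → ·
    (1,10)@(3, 21): e=[18,172,-14] → ·
  covered (22 px):
    · · · · · · · · · · · ·
    · · · · · · · · · · · ·
    · · · · · · · · · · · ·
    · · · · · · · · · · · ·
    · · · · · · · · · · · ·
    · · · · · · · · · · · ·
    · · · · # # · · · · · ·
    · · · # # # # · · · · ·
    · · # # # # # · · · · ·
    · # # # # # # # · · · ·
    · · · · · # # # # · · ·
    · · · · · · · · · · · ·
T4:
  2·area = 160  (B↔C swapped to make it positive)
  edge (12, 2)→(24, 12): d=(12,10) inclusive
  edge (24, 12)→(20, 22): d=(-4,10) inclusive
  edge (20, 22)→(12, 2): d=(-8,-20) inclusive
    (6,1)@(13, 3): e=[2,146,12] → #
    (7,1)@(15, 3): e=[-18,126,52] → ·
    (6,2)@(13, 5): e=[26,138,-4] → ·
    (7,2)@(15, 5): e=[6,118,36] → #
    (8,2)@(17, 5): e=[-14,98,76] → ·
    (7,3)@(15, 7): e=[30,110,20] → #
    (8,3)@(17, 7): e=[10,90,60] → #
    (9,3)@(19, 7): e=[-10,70,100] → ·
    (7,4)@(15, 9): e=[54,102,4] → #
    (9,4)@(19, 9): e=[14,62,84] → #
    (10,4)@(21, 9): e=[-6,42,124] → ·
    (7,5)@(15, 11): e=[78,94,-12] → ·
  covered (20 px):
    · · · · · · · · · · · ·
    · · · · · · # · · · · ·
    · · · · · · · # · · · ·
    · · · · · · · # # · · ·
    · · · · · · · # # # · ·
    · · · · · · · · # # # ·
    · · · · · · · · # # # #
    · · · · · · · · · # # ·
    · · · · · · · · · # # ·
    · · · · · · · · · # # ·
    · · · · · · · · · · · ·
    · · · · · · · · · · · ·

Result: "outside"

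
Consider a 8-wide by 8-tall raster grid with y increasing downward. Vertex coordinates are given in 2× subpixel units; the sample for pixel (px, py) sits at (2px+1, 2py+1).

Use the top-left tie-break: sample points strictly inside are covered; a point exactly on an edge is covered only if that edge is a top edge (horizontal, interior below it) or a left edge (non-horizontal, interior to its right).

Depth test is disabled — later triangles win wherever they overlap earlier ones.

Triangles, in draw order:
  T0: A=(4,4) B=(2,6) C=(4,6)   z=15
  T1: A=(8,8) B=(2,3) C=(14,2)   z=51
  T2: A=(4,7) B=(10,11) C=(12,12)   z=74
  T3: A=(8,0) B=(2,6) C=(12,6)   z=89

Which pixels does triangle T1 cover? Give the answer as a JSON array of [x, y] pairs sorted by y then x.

T0:
  2·area = 4  (B↔C swapped to make it positive)
  edge (4, 4)→(4, 6): d=(0,2) right/bottom  bias=-1
  edge (4, 6)→(2, 6): d=(-2,0) right/bottom  bias=-1
  edge (2, 6)→(4, 4): d=(2,-2) top-left  bias=+0
    (3,0)@(7, 1): e=[-6,10,0] → ·  [on edge]
    (2,1)@(5, 3): e=[-2,6,0] → ·  [on edge]
    (1,2)@(3, 5): e=[2,2,0] → #  [on edge]
    (2,2)@(5, 5): e=[-2,2,4] → ·
    (0,3)@(1, 7): e=[6,-2,0] → ·  [on edge]
    (1,3)@(3, 7): e=[2,-2,4] → ·
  covered (1 px):
    · · · · · · · ·
    · · · · · · · ·
    · # · · · · · ·
    · · · · · · · ·
    · · · · · · · ·
    · · · · · · · ·
    · · · · · · · ·
    · · · · · · · ·
T1:
  2·area = 66
  edge (8, 8)→(2, 3): d=(-6,-5) top-left  bias=+0
  edge (2, 3)→(14, 2): d=(12,-1) top-left  bias=+0
  edge (14, 2)→(8, 8): d=(-6,6) right/bottom  bias=-1
    (7,0)@(15, 1): e=[77,-11,0] → ·  [on edge]
    (1,1)@(3, 3): e=[5,1,60] → #
    (2,1)@(5, 3): e=[15,3,48] → #
    (3,1)@(7, 3): e=[25,5,36] → #
    (4,1)@(9, 3): e=[35,7,24] → #
    (5,1)@(11, 3): e=[45,9,12] → #
    (6,1)@(13, 3): e=[55,11,0] → ·  [on edge]
    (1,2)@(3, 5): e=[-7,25,48] → ·
    (2,2)@(5, 5): e=[3,27,36] → #
    (5,2)@(11, 5): e=[33,33,0] → ·  [on edge]
    (2,3)@(5, 7): e=[-9,51,24] → ·
    (3,3)@(7, 7): e=[1,53,12] → #
    (4,3)@(9, 7): e=[11,55,0] → ·  [on edge]
    (3,4)@(7, 9): e=[-11,77,0] → ·  [on edge]
    (2,5)@(5, 11): e=[-33,99,0] → ·  [on edge]
    (1,6)@(3, 13): e=[-55,121,0] → ·  [on edge]
    (0,7)@(1, 15): e=[-77,143,0] → ·  [on edge]
  covered (9 px):
    · · · · · · · ·
    · # # # # # · ·
    · · # # # · · ·
    · · · # · · · ·
    · · · · · · · ·
    · · · · · · · ·
    · · · · · · · ·
    · · · · · · · ·
T2:
  2·area = 2  (B↔C swapped to make it positive)
  edge (4, 7)→(12, 12): d=(8,5) right/bottom  bias=-1
  edge (12, 12)→(10, 11): d=(-2,-1) top-left  bias=+0
  edge (10, 11)→(4, 7): d=(-6,-4) top-left  bias=+0
    (0,2)@(1, 5): e=[-1,3,0] → ·  [on edge]
    (3,4)@(7, 9): e=[1,1,0] → #  [on edge]
    (4,4)@(9, 9): e=[-9,3,8] → ·
    (3,5)@(7, 11): e=[17,-3,-12] → ·
    (6,6)@(13, 13): e=[3,-1,0] → ·  [on edge]
  covered (1 px):
    · · · · · · · ·
    · · · · · · · ·
    · · · · · · · ·
    · · · · · · · ·
    · · · # · · · ·
    · · · · · · · ·
    · · · · · · · ·
    · · · · · · · ·
T3:
  2·area = 60  (B↔C swapped to make it positive)
  edge (8, 0)→(12, 6): d=(4,6) right/bottom  bias=-1
  edge (12, 6)→(2, 6): d=(-10,0) right/bottom  bias=-1
  edge (2, 6)→(8, 0): d=(6,-6) top-left  bias=+0
    (3,0)@(7, 1): e=[10,50,0] → #  [on edge]
    (4,0)@(9, 1): e=[-2,50,12] → ·
    (2,1)@(5, 3): e=[30,30,0] → #  [on edge]
    (4,1)@(9, 3): e=[6,30,24] → #
    (5,1)@(11, 3): e=[-6,30,36] → ·
    (1,2)@(3, 5): e=[50,10,0] → #  [on edge]
    (5,2)@(11, 5): e=[2,10,48] → #
    (6,2)@(13, 5): e=[-10,10,60] → ·
    (0,3)@(1, 7): e=[70,-10,0] → ·  [on edge]
    (1,3)@(3, 7): e=[58,-10,12] → ·
    (2,3)@(5, 7): e=[46,-10,24] → ·
    (3,3)@(7, 7): e=[34,-10,36] → ·
  covered (9 px):
    · · · # · · · ·
    · · # # # · · ·
    · # # # # # · ·
    · · · · · · · ·
    · · · · · · · ·
    · · · · · · · ·
    · · · · · · · ·
    · · · · · · · ·

Result: [[1,1],[2,1],[3,1],[4,1],[5,1],[2,2],[3,2],[4,2],[3,3]]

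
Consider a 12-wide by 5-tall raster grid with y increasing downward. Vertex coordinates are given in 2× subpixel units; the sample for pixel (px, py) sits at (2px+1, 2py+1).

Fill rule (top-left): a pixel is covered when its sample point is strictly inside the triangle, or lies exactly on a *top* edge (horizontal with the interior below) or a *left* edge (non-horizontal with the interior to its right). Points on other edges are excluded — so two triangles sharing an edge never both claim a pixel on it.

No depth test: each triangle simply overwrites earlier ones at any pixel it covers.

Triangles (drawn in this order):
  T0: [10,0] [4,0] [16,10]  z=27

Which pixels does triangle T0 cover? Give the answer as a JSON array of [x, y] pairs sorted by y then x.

T0:
  2·area = 60  (B↔C swapped to make it positive)
  edge (10, 0)→(16, 10): d=(6,10) right/bottom  bias=-1
  edge (16, 10)→(4, 0): d=(-12,-10) top-left  bias=+0
  edge (4, 0)→(10, 0): d=(6,0) top-left  bias=+0
    (3,0)@(7, 1): e=[36,18,6] → #
    (4,0)@(9, 1): e=[16,38,6] → #
    (5,0)@(11, 1): e=[-4,58,6] → ·
    (3,1)@(7, 3): e=[48,-6,18] → ·
    (4,1)@(9, 3): e=[28,14,18] → #
    (5,1)@(11, 3): e=[8,34,18] → #
    (6,1)@(13, 3): e=[-12,54,18] → ·
    (4,2)@(9, 5): e=[40,-10,30] → ·
    (5,2)@(11, 5): e=[20,10,30] → #
    (6,2)@(13, 5): e=[0,30,30] → ·  [on edge]
    (5,3)@(11, 7): e=[32,-14,42] → ·
    (6,3)@(13, 7): e=[12,6,42] → #
  covered (7 px):
    · · · # # · · · · · · ·
    · · · · # # · · · · · ·
    · · · · · # · · · · · ·
    · · · · · · # · · · · ·
    · · · · · · · # · · · ·

Result: [[3,0],[4,0],[4,1],[5,1],[5,2],[6,3],[7,4]]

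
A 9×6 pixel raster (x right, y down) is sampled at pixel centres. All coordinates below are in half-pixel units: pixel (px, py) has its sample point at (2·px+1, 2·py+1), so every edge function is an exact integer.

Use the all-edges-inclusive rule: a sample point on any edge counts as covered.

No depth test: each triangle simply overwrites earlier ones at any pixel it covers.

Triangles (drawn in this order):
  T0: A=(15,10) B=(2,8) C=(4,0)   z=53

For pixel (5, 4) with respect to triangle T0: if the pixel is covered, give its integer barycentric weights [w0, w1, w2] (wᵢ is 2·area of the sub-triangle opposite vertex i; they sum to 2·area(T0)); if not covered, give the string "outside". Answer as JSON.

T0:
  2·area = 108
  edge (15, 10)→(2, 8): d=(-13,-2) inclusive
  edge (2, 8)→(4, 0): d=(2,-8) inclusive
  edge (4, 0)→(15, 10): d=(11,10) inclusive
    (2,0)@(5, 1): e=[97,10,1] → █
    (3,0)@(7, 1): e=[101,26,-19] → ·
    (2,1)@(5, 3): e=[71,14,23] → █
    (3,1)@(7, 3): e=[75,30,3] → █
    (4,1)@(9, 3): e=[79,46,-17] → ·
    (1,2)@(3, 5): e=[41,2,65] → █
    (4,2)@(9, 5): e=[53,50,5] → █
    (5,2)@(11, 5): e=[57,66,-15] → ·
    (1,3)@(3, 7): e=[15,6,87] → █
    (5,3)@(11, 7): e=[31,70,7] → █
    (6,3)@(13, 7): e=[35,86,-13] → ·
    (1,4)@(3, 9): e=[-11,10,109] → ·
  covered (15 px):
    · · █ · · · · · ·
    · · █ █ · · · · ·
    · █ █ █ █ · · · ·
    · █ █ █ █ █ · · ·
    · · · · █ █ █ · ·
    · · · · · · · · ·

Final: [74,29,5]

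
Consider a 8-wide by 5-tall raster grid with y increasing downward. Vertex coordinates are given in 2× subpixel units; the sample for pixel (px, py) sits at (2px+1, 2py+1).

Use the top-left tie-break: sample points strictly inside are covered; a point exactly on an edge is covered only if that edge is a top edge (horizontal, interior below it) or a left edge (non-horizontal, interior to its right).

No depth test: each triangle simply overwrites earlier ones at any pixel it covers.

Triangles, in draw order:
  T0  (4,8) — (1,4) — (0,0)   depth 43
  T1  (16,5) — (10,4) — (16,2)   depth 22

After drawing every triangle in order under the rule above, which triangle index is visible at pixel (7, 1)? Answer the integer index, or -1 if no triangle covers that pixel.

T0:
  2·area = 8
  edge (4, 8)→(1, 4): d=(-3,-4) top-left  bias=+0
  edge (1, 4)→(0, 0): d=(-1,-4) top-left  bias=+0
  edge (0, 0)→(4, 8): d=(4,8) right/bottom  bias=-1
    (0,1)@(1, 3): e=[3,1,4] → X
    (1,1)@(3, 3): e=[11,9,-12] → .
    (0,2)@(1, 5): e=[-3,-1,12] → .
  covered (1 px):
    . . . . . . . .
    X . . . . . . .
    . . . . . . . .
    . . . . . . . .
    . . . . . . . .
T1:
  2·area = 18
  edge (16, 5)→(10, 4): d=(-6,-1) top-left  bias=+0
  edge (10, 4)→(16, 2): d=(6,-2) top-left  bias=+0
  edge (16, 2)→(16, 5): d=(0,3) right/bottom  bias=-1
    (6,1)@(13, 3): e=[9,0,9] → X  [on edge]
    (7,1)@(15, 3): e=[11,4,3] → X
    (3,2)@(7, 5): e=[-9,0,27] → .  [on edge]
    (6,2)@(13, 5): e=[-3,12,9] → .
    (7,2)@(15, 5): e=[-1,16,3] → .
    (0,3)@(1, 7): e=[-27,0,45] → .  [on edge]
  covered (2 px):
    . . . . . . . .
    . . . . . . X X
    . . . . . . . .
    . . . . . . . .
    . . . . . . . .

Z-buffer (winner per pixel, '.' = empty):
  . . . . . . . .
  0 . . . . . 1 1
  . . . . . . . .
  . . . . . . . .
  . . . . . . . .

Final: 1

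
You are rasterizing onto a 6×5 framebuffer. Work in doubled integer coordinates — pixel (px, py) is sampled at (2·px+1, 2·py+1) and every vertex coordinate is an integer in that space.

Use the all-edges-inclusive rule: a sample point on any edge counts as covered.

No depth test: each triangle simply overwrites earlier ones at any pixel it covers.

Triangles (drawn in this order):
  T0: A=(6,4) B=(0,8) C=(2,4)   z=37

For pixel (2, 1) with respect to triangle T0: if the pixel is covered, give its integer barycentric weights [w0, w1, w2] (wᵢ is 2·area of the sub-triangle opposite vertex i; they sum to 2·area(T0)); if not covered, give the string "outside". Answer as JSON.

T0:
  2·area = 16
  edge (6, 4)→(0, 8): d=(-6,4) inclusive
  edge (0, 8)→(2, 4): d=(2,-4) inclusive
  edge (2, 4)→(6, 4): d=(4,0) inclusive
    (1,2)@(3, 5): e=[6,6,4] → #
    (2,2)@(5, 5): e=[-2,14,4] → ·
    (0,3)@(1, 7): e=[2,2,12] → #
    (1,3)@(3, 7): e=[-6,10,12] → ·
    (0,4)@(1, 9): e=[-10,6,20] → ·
  covered (2 px):
    · · · · · ·
    · · · · · ·
    · # · · · ·
    # · · · · ·
    · · · · · ·

Final: "outside"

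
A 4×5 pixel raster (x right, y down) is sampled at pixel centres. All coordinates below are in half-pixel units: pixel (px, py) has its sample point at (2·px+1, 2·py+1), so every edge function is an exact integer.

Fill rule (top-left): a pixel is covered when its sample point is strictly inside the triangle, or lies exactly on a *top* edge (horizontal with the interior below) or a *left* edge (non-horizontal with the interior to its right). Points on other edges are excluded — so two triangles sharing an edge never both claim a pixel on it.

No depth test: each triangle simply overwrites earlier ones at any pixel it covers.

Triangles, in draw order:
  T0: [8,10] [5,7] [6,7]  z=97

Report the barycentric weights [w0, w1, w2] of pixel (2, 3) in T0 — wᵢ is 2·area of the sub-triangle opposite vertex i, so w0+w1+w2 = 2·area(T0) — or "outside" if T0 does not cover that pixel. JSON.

T0:
  2·area = 3
  edge (8, 10)→(5, 7): d=(-3,-3) top-left  bias=+0
  edge (5, 7)→(6, 7): d=(1,0) top-left  bias=+0
  edge (6, 7)→(8, 10): d=(2,3) right/bottom  bias=-1
    (0,1)@(1, 3): e=[0,-4,7] → ·  [on edge]
    (1,2)@(3, 5): e=[0,-2,5] → ·  [on edge]
    (0,3)@(1, 7): e=[-12,0,15] → ·  [on edge]
    (1,3)@(3, 7): e=[-6,0,9] → ·  [on edge]
    (2,3)@(5, 7): e=[0,0,3] → #  [on edge]
    (3,3)@(7, 7): e=[6,0,-3] → ·  [on edge]
    (2,4)@(5, 9): e=[-6,2,7] → ·
    (3,4)@(7, 9): e=[0,2,1] → #  [on edge]
  covered (2 px):
    · · · ·
    · · · ·
    · · · ·
    · · # ·
    · · · #

Answer: [0,3,0]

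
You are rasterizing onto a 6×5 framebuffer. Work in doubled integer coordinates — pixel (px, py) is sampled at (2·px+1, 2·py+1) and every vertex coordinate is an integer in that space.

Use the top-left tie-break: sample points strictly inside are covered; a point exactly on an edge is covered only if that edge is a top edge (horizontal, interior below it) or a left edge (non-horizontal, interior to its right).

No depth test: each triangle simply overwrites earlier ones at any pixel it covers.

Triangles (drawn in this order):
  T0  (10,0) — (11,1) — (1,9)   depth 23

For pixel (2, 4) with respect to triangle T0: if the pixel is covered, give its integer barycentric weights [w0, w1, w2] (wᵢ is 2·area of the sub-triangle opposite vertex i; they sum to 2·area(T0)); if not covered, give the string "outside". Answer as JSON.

T0:
  2·area = 18
  edge (10, 0)→(11, 1): d=(1,1) right/bottom  bias=-1
  edge (11, 1)→(1, 9): d=(-10,8) right/bottom  bias=-1
  edge (1, 9)→(10, 0): d=(9,-9) top-left  bias=+0
    (4,0)@(9, 1): e=[2,16,0] → X  [on edge]
    (5,0)@(11, 1): e=[0,0,18] → .  [on edge]
    (3,1)@(7, 3): e=[6,12,0] → X  [on edge]
    (4,1)@(9, 3): e=[4,-4,18] → .
    (2,2)@(5, 5): e=[10,8,0] → X  [on edge]
    (3,2)@(7, 5): e=[8,-8,18] → .
    (1,3)@(3, 7): e=[14,4,0] → X  [on edge]
    (2,3)@(5, 7): e=[12,-12,18] → .
    (0,4)@(1, 9): e=[18,0,0] → .  [on edge]
    (1,4)@(3, 9): e=[16,-16,18] → .
  covered (4 px):
    . . . . X .
    . . . X . .
    . . X . . .
    . X . . . .
    . . . . . .

Result: "outside"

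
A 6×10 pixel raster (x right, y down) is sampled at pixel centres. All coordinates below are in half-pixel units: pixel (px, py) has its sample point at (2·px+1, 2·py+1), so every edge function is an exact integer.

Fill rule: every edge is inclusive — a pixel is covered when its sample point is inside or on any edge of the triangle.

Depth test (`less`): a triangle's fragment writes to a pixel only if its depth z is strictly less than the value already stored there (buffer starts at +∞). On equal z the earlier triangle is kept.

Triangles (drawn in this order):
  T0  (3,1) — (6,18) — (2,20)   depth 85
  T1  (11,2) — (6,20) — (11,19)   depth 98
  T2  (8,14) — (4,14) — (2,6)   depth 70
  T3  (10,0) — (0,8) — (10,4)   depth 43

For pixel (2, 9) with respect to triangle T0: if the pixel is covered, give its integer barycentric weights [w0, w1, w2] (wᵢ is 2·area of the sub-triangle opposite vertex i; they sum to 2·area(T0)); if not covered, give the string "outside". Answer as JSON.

T0:
  2·area = 74
  edge (3, 1)→(6, 18): d=(3,17) inclusive
  edge (6, 18)→(2, 20): d=(-4,2) inclusive
  edge (2, 20)→(3, 1): d=(1,-19) inclusive
    (1,0)@(3, 1): e=[0,74,0] → #  [on edge]
    (2,0)@(5, 1): e=[-34,70,38] → ·
    (1,1)@(3, 3): e=[6,66,2] → #
    (2,1)@(5, 3): e=[-28,62,40] → ·
    (1,2)@(3, 5): e=[12,58,4] → #
    (2,2)@(5, 5): e=[-22,54,42] → ·
    (1,3)@(3, 7): e=[18,50,6] → #
    (2,3)@(5, 7): e=[-16,46,44] → ·
    (1,4)@(3, 9): e=[24,42,8] → #
    (2,4)@(5, 9): e=[-10,38,46] → ·
    (1,5)@(3, 11): e=[30,34,10] → #
    (2,5)@(5, 11): e=[-4,30,48] → ·
  covered (13 px):
    · # · · · ·
    · # · · · ·
    · # · · · ·
    · # · · · ·
    · # · · · ·
    · # · · · ·
    · # # · · ·
    · # # · · ·
    · # # · · ·
    · # · · · ·
T1:
  2·area = 85  (B↔C swapped to make it positive)
  edge (11, 2)→(11, 19): d=(0,17) inclusive
  edge (11, 19)→(6, 20): d=(-5,1) inclusive
  edge (6, 20)→(11, 2): d=(5,-18) inclusive
    (5,0)@(11, 1): e=[0,90,-5] → ·  [on edge]
    (5,1)@(11, 3): e=[0,80,5] → #  [on edge]
    (5,2)@(11, 5): e=[0,70,15] → #  [on edge]
    (5,3)@(11, 7): e=[0,60,25] → #  [on edge]
    (5,4)@(11, 9): e=[0,50,35] → #  [on edge]
    (4,5)@(9, 11): e=[34,42,9] → #
    (5,5)@(11, 11): e=[0,40,45] → #  [on edge]
    (4,6)@(9, 13): e=[34,32,19] → #
    (5,6)@(11, 13): e=[0,30,55] → #  [on edge]
    (4,7)@(9, 15): e=[34,22,29] → #
    (5,7)@(11, 15): e=[0,20,65] → #  [on edge]
    (3,8)@(7, 17): e=[68,14,3] → #
    (5,8)@(11, 17): e=[0,10,75] → #  [on edge]
    (5,9)@(11, 19): e=[0,0,85] → #  [on edge]
  covered (16 px):
    · · · · · ·
    · · · · · #
    · · · · · #
    · · · · · #
    · · · · · #
    · · · · # #
    · · · · # #
    · · · · # #
    · · · # # #
    · · · # # #
T2:
  2·area = 32
  edge (8, 14)→(4, 14): d=(-4,0) inclusive
  edge (4, 14)→(2, 6): d=(-2,-8) inclusive
  edge (2, 6)→(8, 14): d=(6,8) inclusive
    (1,4)@(3, 9): e=[20,2,10] → #
    (2,4)@(5, 9): e=[20,18,-6] → ·
    (1,5)@(3, 11): e=[12,-2,22] → ·
    (2,5)@(5, 11): e=[12,14,6] → #
    (3,5)@(7, 11): e=[12,30,-10] → ·
    (2,6)@(5, 13): e=[4,10,18] → #
    (3,6)@(7, 13): e=[4,26,2] → #
    (4,6)@(9, 13): e=[4,42,-14] → ·
    (2,7)@(5, 15): e=[-4,6,30] → ·
    (3,7)@(7, 15): e=[-4,22,14] → ·
  covered (4 px):
    · · · · · ·
    · · · · · ·
    · · · · · ·
    · · · · · ·
    · # · · · ·
    · · # · · ·
    · · # # · ·
    · · · · · ·
    · · · · · ·
    · · · · · ·
T3:
  2·area = 40  (B↔C swapped to make it positive)
  edge (10, 0)→(10, 4): d=(0,4) inclusive
  edge (10, 4)→(0, 8): d=(-10,4) inclusive
  edge (0, 8)→(10, 0): d=(10,-8) inclusive
    (4,0)@(9, 1): e=[4,34,2] → #
    (5,0)@(11, 1): e=[-4,26,18] → ·
    (3,1)@(7, 3): e=[12,22,6] → #
    (5,1)@(11, 3): e=[-4,6,38] → ·
    (2,2)@(5, 5): e=[20,10,10] → #
    (4,2)@(9, 5): e=[4,-6,42] → ·
    (2,3)@(5, 7): e=[20,-10,30] → ·
    (3,3)@(7, 7): e=[12,-18,46] → ·
  covered (5 px):
    · · · · # ·
    · · · # # ·
    · · # # · ·
    · · · · · ·
    · · · · · ·
    · · · · · ·
    · · · · · ·
    · · · · · ·
    · · · · · ·
    · · · · · ·

Result: "outside"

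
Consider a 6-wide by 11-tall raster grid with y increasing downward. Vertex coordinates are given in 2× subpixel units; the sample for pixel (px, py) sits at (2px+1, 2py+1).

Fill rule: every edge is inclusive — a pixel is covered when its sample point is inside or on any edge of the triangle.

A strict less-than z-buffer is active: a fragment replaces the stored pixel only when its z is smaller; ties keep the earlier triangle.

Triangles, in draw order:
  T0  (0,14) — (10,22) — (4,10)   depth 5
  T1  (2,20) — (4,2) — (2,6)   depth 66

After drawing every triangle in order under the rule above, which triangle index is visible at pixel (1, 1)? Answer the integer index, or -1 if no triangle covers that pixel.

T0:
  2·area = 72  (B↔C swapped to make it positive)
  edge (0, 14)→(4, 10): d=(4,-4) inclusive
  edge (4, 10)→(10, 22): d=(6,12) inclusive
  edge (10, 22)→(0, 14): d=(-10,-8) inclusive
    (5,1)@(11, 3): e=[0,-126,198] → ·  [on edge]
    (4,2)@(9, 5): e=[0,-90,162] → ·  [on edge]
    (3,3)@(7, 7): e=[0,-54,126] → ·  [on edge]
    (2,4)@(5, 9): e=[0,-18,90] → ·  [on edge]
    (1,5)@(3, 11): e=[0,18,54] → #  [on edge]
    (2,5)@(5, 11): e=[8,-6,70] → ·
    (0,6)@(1, 13): e=[0,54,18] → #  [on edge]
    (2,6)@(5, 13): e=[16,6,50] → #
    (3,6)@(7, 13): e=[24,-18,66] → ·
    (0,7)@(1, 15): e=[8,66,-2] → ·
    (1,7)@(3, 15): e=[16,42,14] → #
    (3,7)@(7, 15): e=[32,-6,46] → ·
  covered (10 px):
    · · · · · ·
    · · · · · ·
    · · · · · ·
    · · · · · ·
    · · · · · ·
    · # · · · ·
    # # # · · ·
    · # # · · ·
    · · # # · ·
    · · · # · ·
    · · · · # ·
T1:
  2·area = 28  (B↔C swapped to make it positive)
  edge (2, 20)→(2, 6): d=(0,-14) inclusive
  edge (2, 6)→(4, 2): d=(2,-4) inclusive
  edge (4, 2)→(2, 20): d=(-2,18) inclusive
    (1,2)@(3, 5): e=[14,2,12] → #
    (2,2)@(5, 5): e=[42,10,-24] → ·
    (1,3)@(3, 7): e=[14,6,8] → #
    (2,3)@(5, 7): e=[42,14,-28] → ·
    (1,4)@(3, 9): e=[14,10,4] → #
    (2,4)@(5, 9): e=[42,18,-32] → ·
    (1,5)@(3, 11): e=[14,14,0] → #  [on edge]
    (2,5)@(5, 11): e=[42,22,-36] → ·
    (1,6)@(3, 13): e=[14,18,-4] → ·
  covered (4 px):
    · · · · · ·
    · · · · · ·
    · # · · · ·
    · # · · · ·
    · # · · · ·
    · # · · · ·
    · · · · · ·
    · · · · · ·
    · · · · · ·
    · · · · · ·
    · · · · · ·

Z-buffer (winner per pixel, '.' = empty):
  . . . . . .
  . . . . . .
  . 1 . . . .
  . 1 . . . .
  . 1 . . . .
  . 0 . . . .
  0 0 0 . . .
  . 0 0 . . .
  . . 0 0 . .
  . . . 0 . .
  . . . . 0 .

Result: -1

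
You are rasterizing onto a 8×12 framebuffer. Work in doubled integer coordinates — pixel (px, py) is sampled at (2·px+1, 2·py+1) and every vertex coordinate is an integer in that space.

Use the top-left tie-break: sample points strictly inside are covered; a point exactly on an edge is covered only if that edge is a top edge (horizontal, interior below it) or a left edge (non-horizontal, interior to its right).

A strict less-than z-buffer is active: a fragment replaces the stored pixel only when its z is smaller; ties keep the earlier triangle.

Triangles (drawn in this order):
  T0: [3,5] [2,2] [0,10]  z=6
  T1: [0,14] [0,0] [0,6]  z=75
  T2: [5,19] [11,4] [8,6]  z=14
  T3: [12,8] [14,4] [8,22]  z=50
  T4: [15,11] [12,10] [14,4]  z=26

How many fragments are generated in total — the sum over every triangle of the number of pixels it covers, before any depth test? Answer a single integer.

T0:
  2·area = 14  (B↔C swapped to make it positive)
  edge (3, 5)→(0, 10): d=(-3,5) right/bottom  bias=-1
  edge (0, 10)→(2, 2): d=(2,-8) top-left  bias=+0
  edge (2, 2)→(3, 5): d=(1,3) right/bottom  bias=-1
    (1,2)@(3, 5): e=[0,14,0] → ·  [on edge]
    (0,3)@(1, 7): e=[4,2,8] → █
    (1,3)@(3, 7): e=[-6,18,2] → ·
    (0,4)@(1, 9): e=[-2,6,10] → ·
    (2,5)@(5, 11): e=[-28,42,0] → ·  [on edge]
    (3,8)@(7, 17): e=[-56,70,0] → ·  [on edge]
    (4,11)@(9, 23): e=[-84,98,0] → ·  [on edge]
  covered (1 px):
    · · · · · · · ·
    · · · · · · · ·
    · · · · · · · ·
    █ · · · · · · ·
    · · · · · · · ·
    · · · · · · · ·
    · · · · · · · ·
    · · · · · · · ·
    · · · · · · · ·
    · · · · · · · ·
    · · · · · · · ·
    · · · · · · · ·
T1:
  degenerate (2·area = 0) — covers nothing
T2:
  2·area = 33  (B↔C swapped to make it positive)
  edge (5, 19)→(8, 6): d=(3,-13) top-left  bias=+0
  edge (8, 6)→(11, 4): d=(3,-2) top-left  bias=+0
  edge (11, 4)→(5, 19): d=(-6,15) right/bottom  bias=-1
    (4,3)@(9, 7): e=[16,5,12] → █
    (5,3)@(11, 7): e=[42,9,-18] → ·
    (4,4)@(9, 9): e=[22,11,0] → ·  [on edge]
    (3,5)@(7, 11): e=[2,13,18] → █
    (4,5)@(9, 11): e=[28,17,-12] → ·
    (3,6)@(7, 13): e=[8,19,6] → █
    (4,6)@(9, 13): e=[34,23,-24] → ·
    (3,7)@(7, 15): e=[14,25,-6] → ·
    (2,9)@(5, 19): e=[0,33,0] → ·  [on edge]
  covered (3 px):
    · · · · · · · ·
    · · · · · · · ·
    · · · · · · · ·
    · · · · █ · · ·
    · · · · · · · ·
    · · · █ · · · ·
    · · · █ · · · ·
    · · · · · · · ·
    · · · · · · · ·
    · · · · · · · ·
    · · · · · · · ·
    · · · · · · · ·
T3:
  2·area = 12
  edge (12, 8)→(14, 4): d=(2,-4) top-left  bias=+0
  edge (14, 4)→(8, 22): d=(-6,18) right/bottom  bias=-1
  edge (8, 22)→(12, 8): d=(4,-14) top-left  bias=+0
    (7,0)@(15, 1): e=[-2,0,14] → ·  [on edge]
    (6,3)@(13, 7): e=[2,0,10] → ·  [on edge]
    (5,6)@(11, 13): e=[6,0,6] → ·  [on edge]
    (4,9)@(9, 19): e=[10,0,2] → ·  [on edge]
  covered (0 px):
    · · · · · · · ·
    · · · · · · · ·
    · · · · · · · ·
    · · · · · · · ·
    · · · · · · · ·
    · · · · · · · ·
    · · · · · · · ·
    · · · · · · · ·
    · · · · · · · ·
    · · · · · · · ·
    · · · · · · · ·
    · · · · · · · ·
T4:
  2·area = 20
  edge (15, 11)→(12, 10): d=(-3,-1) top-left  bias=+0
  edge (12, 10)→(14, 4): d=(2,-6) top-left  bias=+0
  edge (14, 4)→(15, 11): d=(1,7) right/bottom  bias=-1
    (7,0)@(15, 1): e=[30,0,-10] → ·  [on edge]
    (1,3)@(3, 7): e=[0,-60,80] → ·  [on edge]
    (6,3)@(13, 7): e=[10,0,10] → █  [on edge]
    (7,3)@(15, 7): e=[12,12,-4] → ·
    (4,4)@(9, 9): e=[0,-20,40] → ·  [on edge]
    (6,4)@(13, 9): e=[4,4,12] → █
    (7,4)@(15, 9): e=[6,16,-2] → ·
    (6,5)@(13, 11): e=[-2,8,14] → ·
    (7,5)@(15, 11): e=[0,20,0] → ·  [on edge]
    (5,6)@(11, 13): e=[-10,0,30] → ·  [on edge]
    (4,9)@(9, 19): e=[-30,0,50] → ·  [on edge]
  covered (2 px):
    · · · · · · · ·
    · · · · · · · ·
    · · · · · · · ·
    · · · · · · █ ·
    · · · · · · █ ·
    · · · · · · · ·
    · · · · · · · ·
    · · · · · · · ·
    · · · · · · · ·
    · · · · · · · ·
    · · · · · · · ·
    · · · · · · · ·

Final: 6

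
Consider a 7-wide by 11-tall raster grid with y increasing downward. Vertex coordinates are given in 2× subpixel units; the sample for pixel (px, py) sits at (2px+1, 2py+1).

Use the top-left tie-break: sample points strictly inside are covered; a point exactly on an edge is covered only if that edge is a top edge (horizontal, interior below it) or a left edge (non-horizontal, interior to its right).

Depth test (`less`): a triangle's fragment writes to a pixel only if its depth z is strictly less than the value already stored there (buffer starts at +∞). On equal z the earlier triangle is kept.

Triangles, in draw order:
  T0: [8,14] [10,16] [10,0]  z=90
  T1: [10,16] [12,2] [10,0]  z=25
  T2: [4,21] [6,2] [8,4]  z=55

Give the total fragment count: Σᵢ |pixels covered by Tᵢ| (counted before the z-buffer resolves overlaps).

T0:
  2·area = 32  (B↔C swapped to make it positive)
  edge (8, 14)→(10, 0): d=(2,-14) top-left  bias=+0
  edge (10, 0)→(10, 16): d=(0,16) right/bottom  bias=-1
  edge (10, 16)→(8, 14): d=(-2,-2) top-left  bias=+0
    (0,3)@(1, 7): e=[-112,144,0] → ·  [on edge]
    (4,3)@(9, 7): e=[0,16,16] → #  [on edge]
    (5,3)@(11, 7): e=[28,-16,20] → ·
    (1,4)@(3, 9): e=[-80,112,0] → ·  [on edge]
    (4,4)@(9, 9): e=[4,16,12] → #
    (5,4)@(11, 9): e=[32,-16,16] → ·
    (2,5)@(5, 11): e=[-48,80,0] → ·  [on edge]
    (4,5)@(9, 11): e=[8,16,8] → #
    (5,5)@(11, 11): e=[36,-16,12] → ·
    (3,6)@(7, 13): e=[-16,48,0] → ·  [on edge]
    (4,6)@(9, 13): e=[12,16,4] → #
    (5,6)@(11, 13): e=[40,-16,8] → ·
    (4,7)@(9, 15): e=[16,16,0] → #  [on edge]
    (5,8)@(11, 17): e=[48,-16,0] → ·  [on edge]
    (6,9)@(13, 19): e=[80,-48,0] → ·  [on edge]
    (3,10)@(7, 21): e=[0,48,-16] → ·  [on edge]
  covered (5 px):
    · · · · · · ·
    · · · · · · ·
    · · · · · · ·
    · · · · # · ·
    · · · · # · ·
    · · · · # · ·
    · · · · # · ·
    · · · · # · ·
    · · · · · · ·
    · · · · · · ·
    · · · · · · ·
T1:
  2·area = 32  (B↔C swapped to make it positive)
  edge (10, 16)→(10, 0): d=(0,-16) top-left  bias=+0
  edge (10, 0)→(12, 2): d=(2,2) right/bottom  bias=-1
  edge (12, 2)→(10, 16): d=(-2,14) right/bottom  bias=-1
    (5,0)@(11, 1): e=[16,0,16] → ·  [on edge]
    (5,1)@(11, 3): e=[16,4,12] → #
    (6,1)@(13, 3): e=[48,0,-16] → ·  [on edge]
    (5,2)@(11, 5): e=[16,8,8] → #
    (6,2)@(13, 5): e=[48,4,-20] → ·
    (5,3)@(11, 7): e=[16,12,4] → #
    (6,3)@(13, 7): e=[48,8,-24] → ·
    (5,4)@(11, 9): e=[16,16,0] → ·  [on edge]
  covered (3 px):
    · · · · · · ·
    · · · · · # ·
    · · · · · # ·
    · · · · · # ·
    · · · · · · ·
    · · · · · · ·
    · · · · · · ·
    · · · · · · ·
    · · · · · · ·
    · · · · · · ·
    · · · · · · ·
T2:
  2·area = 42
  edge (4, 21)→(6, 2): d=(2,-19) top-left  bias=+0
  edge (6, 2)→(8, 4): d=(2,2) right/bottom  bias=-1
  edge (8, 4)→(4, 21): d=(-4,17) right/bottom  bias=-1
    (2,0)@(5, 1): e=[-21,0,63] → ·  [on edge]
    (3,1)@(7, 3): e=[21,0,21] → ·  [on edge]
    (3,2)@(7, 5): e=[25,4,13] → #
    (4,2)@(9, 5): e=[63,0,-21] → ·  [on edge]
    (3,3)@(7, 7): e=[29,8,5] → #
    (4,3)@(9, 7): e=[67,4,-29] → ·
    (5,3)@(11, 7): e=[105,0,-63] → ·  [on edge]
    (3,4)@(7, 9): e=[33,12,-3] → ·
    (6,4)@(13, 9): e=[147,0,-105] → ·  [on edge]
    (2,6)@(5, 13): e=[3,24,15] → #
    (3,6)@(7, 13): e=[41,20,-19] → ·
    (2,7)@(5, 15): e=[7,28,7] → #
  covered (4 px):
    · · · · · · ·
    · · · · · · ·
    · · · # · · ·
    · · · # · · ·
    · · · · · · ·
    · · · · · · ·
    · · # · · · ·
    · · # · · · ·
    · · · · · · ·
    · · · · · · ·
    · · · · · · ·

Result: 12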